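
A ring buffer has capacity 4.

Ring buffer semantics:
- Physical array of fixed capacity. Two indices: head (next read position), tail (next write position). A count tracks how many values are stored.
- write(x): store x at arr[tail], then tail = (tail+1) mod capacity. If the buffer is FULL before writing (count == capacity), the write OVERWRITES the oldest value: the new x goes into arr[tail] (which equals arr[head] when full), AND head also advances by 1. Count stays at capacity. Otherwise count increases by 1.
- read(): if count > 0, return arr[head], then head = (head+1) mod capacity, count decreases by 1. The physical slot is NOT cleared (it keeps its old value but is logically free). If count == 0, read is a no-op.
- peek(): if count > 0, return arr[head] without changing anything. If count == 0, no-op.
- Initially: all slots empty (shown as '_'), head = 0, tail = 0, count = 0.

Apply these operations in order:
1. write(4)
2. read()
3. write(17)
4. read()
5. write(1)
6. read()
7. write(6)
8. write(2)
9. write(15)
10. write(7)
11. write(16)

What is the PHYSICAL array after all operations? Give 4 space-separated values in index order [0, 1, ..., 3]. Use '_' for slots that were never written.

After op 1 (write(4)): arr=[4 _ _ _] head=0 tail=1 count=1
After op 2 (read()): arr=[4 _ _ _] head=1 tail=1 count=0
After op 3 (write(17)): arr=[4 17 _ _] head=1 tail=2 count=1
After op 4 (read()): arr=[4 17 _ _] head=2 tail=2 count=0
After op 5 (write(1)): arr=[4 17 1 _] head=2 tail=3 count=1
After op 6 (read()): arr=[4 17 1 _] head=3 tail=3 count=0
After op 7 (write(6)): arr=[4 17 1 6] head=3 tail=0 count=1
After op 8 (write(2)): arr=[2 17 1 6] head=3 tail=1 count=2
After op 9 (write(15)): arr=[2 15 1 6] head=3 tail=2 count=3
After op 10 (write(7)): arr=[2 15 7 6] head=3 tail=3 count=4
After op 11 (write(16)): arr=[2 15 7 16] head=0 tail=0 count=4

Answer: 2 15 7 16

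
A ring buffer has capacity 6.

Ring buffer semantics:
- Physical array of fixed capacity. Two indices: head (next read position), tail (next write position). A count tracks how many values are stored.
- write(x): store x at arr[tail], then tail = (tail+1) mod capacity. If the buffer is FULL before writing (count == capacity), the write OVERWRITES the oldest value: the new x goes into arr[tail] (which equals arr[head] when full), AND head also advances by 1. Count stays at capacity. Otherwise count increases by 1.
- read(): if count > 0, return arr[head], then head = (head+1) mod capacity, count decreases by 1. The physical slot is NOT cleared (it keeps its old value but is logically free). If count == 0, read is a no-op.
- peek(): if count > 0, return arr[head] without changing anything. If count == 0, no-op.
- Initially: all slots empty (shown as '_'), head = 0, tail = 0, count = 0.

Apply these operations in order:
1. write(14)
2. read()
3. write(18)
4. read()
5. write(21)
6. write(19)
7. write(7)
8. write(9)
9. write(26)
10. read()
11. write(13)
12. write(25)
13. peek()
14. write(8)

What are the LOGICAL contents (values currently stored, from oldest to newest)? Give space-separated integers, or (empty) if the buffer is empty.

Answer: 7 9 26 13 25 8

Derivation:
After op 1 (write(14)): arr=[14 _ _ _ _ _] head=0 tail=1 count=1
After op 2 (read()): arr=[14 _ _ _ _ _] head=1 tail=1 count=0
After op 3 (write(18)): arr=[14 18 _ _ _ _] head=1 tail=2 count=1
After op 4 (read()): arr=[14 18 _ _ _ _] head=2 tail=2 count=0
After op 5 (write(21)): arr=[14 18 21 _ _ _] head=2 tail=3 count=1
After op 6 (write(19)): arr=[14 18 21 19 _ _] head=2 tail=4 count=2
After op 7 (write(7)): arr=[14 18 21 19 7 _] head=2 tail=5 count=3
After op 8 (write(9)): arr=[14 18 21 19 7 9] head=2 tail=0 count=4
After op 9 (write(26)): arr=[26 18 21 19 7 9] head=2 tail=1 count=5
After op 10 (read()): arr=[26 18 21 19 7 9] head=3 tail=1 count=4
After op 11 (write(13)): arr=[26 13 21 19 7 9] head=3 tail=2 count=5
After op 12 (write(25)): arr=[26 13 25 19 7 9] head=3 tail=3 count=6
After op 13 (peek()): arr=[26 13 25 19 7 9] head=3 tail=3 count=6
After op 14 (write(8)): arr=[26 13 25 8 7 9] head=4 tail=4 count=6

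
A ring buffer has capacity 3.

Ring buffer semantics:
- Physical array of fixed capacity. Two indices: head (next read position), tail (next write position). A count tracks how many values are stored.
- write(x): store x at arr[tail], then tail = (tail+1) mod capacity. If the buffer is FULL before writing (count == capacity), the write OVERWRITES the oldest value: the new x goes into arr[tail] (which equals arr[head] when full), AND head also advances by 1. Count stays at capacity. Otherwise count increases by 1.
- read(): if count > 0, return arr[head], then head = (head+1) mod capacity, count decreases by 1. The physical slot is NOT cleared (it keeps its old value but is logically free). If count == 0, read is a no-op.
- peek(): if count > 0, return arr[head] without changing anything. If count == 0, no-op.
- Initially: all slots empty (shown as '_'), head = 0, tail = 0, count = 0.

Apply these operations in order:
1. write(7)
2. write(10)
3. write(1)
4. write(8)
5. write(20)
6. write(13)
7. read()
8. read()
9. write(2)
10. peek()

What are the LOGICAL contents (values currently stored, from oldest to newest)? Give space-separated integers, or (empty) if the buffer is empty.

Answer: 13 2

Derivation:
After op 1 (write(7)): arr=[7 _ _] head=0 tail=1 count=1
After op 2 (write(10)): arr=[7 10 _] head=0 tail=2 count=2
After op 3 (write(1)): arr=[7 10 1] head=0 tail=0 count=3
After op 4 (write(8)): arr=[8 10 1] head=1 tail=1 count=3
After op 5 (write(20)): arr=[8 20 1] head=2 tail=2 count=3
After op 6 (write(13)): arr=[8 20 13] head=0 tail=0 count=3
After op 7 (read()): arr=[8 20 13] head=1 tail=0 count=2
After op 8 (read()): arr=[8 20 13] head=2 tail=0 count=1
After op 9 (write(2)): arr=[2 20 13] head=2 tail=1 count=2
After op 10 (peek()): arr=[2 20 13] head=2 tail=1 count=2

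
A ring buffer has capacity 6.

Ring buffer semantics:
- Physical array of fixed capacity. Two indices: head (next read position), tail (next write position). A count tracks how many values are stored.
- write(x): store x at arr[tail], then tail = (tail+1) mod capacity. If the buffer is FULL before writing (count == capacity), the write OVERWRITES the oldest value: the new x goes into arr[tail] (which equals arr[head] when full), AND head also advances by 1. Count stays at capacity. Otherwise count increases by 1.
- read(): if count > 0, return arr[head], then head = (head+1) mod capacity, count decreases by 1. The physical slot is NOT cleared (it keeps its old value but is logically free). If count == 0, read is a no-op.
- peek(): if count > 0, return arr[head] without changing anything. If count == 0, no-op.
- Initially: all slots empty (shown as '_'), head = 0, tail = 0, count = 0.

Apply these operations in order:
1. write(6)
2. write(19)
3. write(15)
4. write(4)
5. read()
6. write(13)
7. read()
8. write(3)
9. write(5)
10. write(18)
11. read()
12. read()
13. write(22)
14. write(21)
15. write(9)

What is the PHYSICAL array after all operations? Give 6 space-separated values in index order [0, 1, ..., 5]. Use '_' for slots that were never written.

Answer: 5 18 22 21 9 3

Derivation:
After op 1 (write(6)): arr=[6 _ _ _ _ _] head=0 tail=1 count=1
After op 2 (write(19)): arr=[6 19 _ _ _ _] head=0 tail=2 count=2
After op 3 (write(15)): arr=[6 19 15 _ _ _] head=0 tail=3 count=3
After op 4 (write(4)): arr=[6 19 15 4 _ _] head=0 tail=4 count=4
After op 5 (read()): arr=[6 19 15 4 _ _] head=1 tail=4 count=3
After op 6 (write(13)): arr=[6 19 15 4 13 _] head=1 tail=5 count=4
After op 7 (read()): arr=[6 19 15 4 13 _] head=2 tail=5 count=3
After op 8 (write(3)): arr=[6 19 15 4 13 3] head=2 tail=0 count=4
After op 9 (write(5)): arr=[5 19 15 4 13 3] head=2 tail=1 count=5
After op 10 (write(18)): arr=[5 18 15 4 13 3] head=2 tail=2 count=6
After op 11 (read()): arr=[5 18 15 4 13 3] head=3 tail=2 count=5
After op 12 (read()): arr=[5 18 15 4 13 3] head=4 tail=2 count=4
After op 13 (write(22)): arr=[5 18 22 4 13 3] head=4 tail=3 count=5
After op 14 (write(21)): arr=[5 18 22 21 13 3] head=4 tail=4 count=6
After op 15 (write(9)): arr=[5 18 22 21 9 3] head=5 tail=5 count=6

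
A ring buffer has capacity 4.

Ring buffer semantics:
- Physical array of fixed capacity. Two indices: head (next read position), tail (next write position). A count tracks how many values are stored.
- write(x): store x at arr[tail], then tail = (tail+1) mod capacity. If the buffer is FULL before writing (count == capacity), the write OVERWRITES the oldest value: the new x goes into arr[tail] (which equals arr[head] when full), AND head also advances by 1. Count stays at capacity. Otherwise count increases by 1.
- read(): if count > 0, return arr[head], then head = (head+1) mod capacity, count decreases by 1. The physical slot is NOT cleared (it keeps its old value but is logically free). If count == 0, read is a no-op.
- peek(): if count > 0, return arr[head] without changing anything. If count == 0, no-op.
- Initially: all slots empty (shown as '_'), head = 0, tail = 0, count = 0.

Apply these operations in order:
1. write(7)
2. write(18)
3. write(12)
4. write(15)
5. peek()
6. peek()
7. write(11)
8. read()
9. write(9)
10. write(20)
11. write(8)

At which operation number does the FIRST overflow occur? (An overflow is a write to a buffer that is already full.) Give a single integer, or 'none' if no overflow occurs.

After op 1 (write(7)): arr=[7 _ _ _] head=0 tail=1 count=1
After op 2 (write(18)): arr=[7 18 _ _] head=0 tail=2 count=2
After op 3 (write(12)): arr=[7 18 12 _] head=0 tail=3 count=3
After op 4 (write(15)): arr=[7 18 12 15] head=0 tail=0 count=4
After op 5 (peek()): arr=[7 18 12 15] head=0 tail=0 count=4
After op 6 (peek()): arr=[7 18 12 15] head=0 tail=0 count=4
After op 7 (write(11)): arr=[11 18 12 15] head=1 tail=1 count=4
After op 8 (read()): arr=[11 18 12 15] head=2 tail=1 count=3
After op 9 (write(9)): arr=[11 9 12 15] head=2 tail=2 count=4
After op 10 (write(20)): arr=[11 9 20 15] head=3 tail=3 count=4
After op 11 (write(8)): arr=[11 9 20 8] head=0 tail=0 count=4

Answer: 7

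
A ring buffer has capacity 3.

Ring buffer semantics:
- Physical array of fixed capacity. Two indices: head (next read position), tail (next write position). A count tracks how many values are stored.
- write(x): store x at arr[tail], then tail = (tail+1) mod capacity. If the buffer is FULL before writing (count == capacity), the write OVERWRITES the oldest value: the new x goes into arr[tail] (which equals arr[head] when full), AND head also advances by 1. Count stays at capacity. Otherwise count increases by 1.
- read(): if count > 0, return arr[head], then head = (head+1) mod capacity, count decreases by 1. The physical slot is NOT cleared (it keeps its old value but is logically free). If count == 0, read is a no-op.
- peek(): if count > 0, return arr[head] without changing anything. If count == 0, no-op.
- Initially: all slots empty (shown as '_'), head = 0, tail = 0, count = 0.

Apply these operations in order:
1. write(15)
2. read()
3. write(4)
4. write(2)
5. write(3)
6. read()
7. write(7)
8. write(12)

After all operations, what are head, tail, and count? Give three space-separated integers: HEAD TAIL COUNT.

Answer: 0 0 3

Derivation:
After op 1 (write(15)): arr=[15 _ _] head=0 tail=1 count=1
After op 2 (read()): arr=[15 _ _] head=1 tail=1 count=0
After op 3 (write(4)): arr=[15 4 _] head=1 tail=2 count=1
After op 4 (write(2)): arr=[15 4 2] head=1 tail=0 count=2
After op 5 (write(3)): arr=[3 4 2] head=1 tail=1 count=3
After op 6 (read()): arr=[3 4 2] head=2 tail=1 count=2
After op 7 (write(7)): arr=[3 7 2] head=2 tail=2 count=3
After op 8 (write(12)): arr=[3 7 12] head=0 tail=0 count=3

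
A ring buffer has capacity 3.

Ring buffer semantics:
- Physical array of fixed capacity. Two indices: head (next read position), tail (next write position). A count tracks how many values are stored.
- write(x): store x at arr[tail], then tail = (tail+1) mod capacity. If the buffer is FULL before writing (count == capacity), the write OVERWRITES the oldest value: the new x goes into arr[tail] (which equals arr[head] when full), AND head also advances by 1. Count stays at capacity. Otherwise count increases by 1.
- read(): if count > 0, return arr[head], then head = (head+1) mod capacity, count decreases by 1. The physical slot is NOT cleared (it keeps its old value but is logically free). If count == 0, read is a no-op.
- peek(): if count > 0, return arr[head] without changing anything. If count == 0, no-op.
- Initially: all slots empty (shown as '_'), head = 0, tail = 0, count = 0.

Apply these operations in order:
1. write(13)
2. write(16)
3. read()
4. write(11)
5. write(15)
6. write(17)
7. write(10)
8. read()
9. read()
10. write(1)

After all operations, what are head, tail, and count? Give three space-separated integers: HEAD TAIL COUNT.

After op 1 (write(13)): arr=[13 _ _] head=0 tail=1 count=1
After op 2 (write(16)): arr=[13 16 _] head=0 tail=2 count=2
After op 3 (read()): arr=[13 16 _] head=1 tail=2 count=1
After op 4 (write(11)): arr=[13 16 11] head=1 tail=0 count=2
After op 5 (write(15)): arr=[15 16 11] head=1 tail=1 count=3
After op 6 (write(17)): arr=[15 17 11] head=2 tail=2 count=3
After op 7 (write(10)): arr=[15 17 10] head=0 tail=0 count=3
After op 8 (read()): arr=[15 17 10] head=1 tail=0 count=2
After op 9 (read()): arr=[15 17 10] head=2 tail=0 count=1
After op 10 (write(1)): arr=[1 17 10] head=2 tail=1 count=2

Answer: 2 1 2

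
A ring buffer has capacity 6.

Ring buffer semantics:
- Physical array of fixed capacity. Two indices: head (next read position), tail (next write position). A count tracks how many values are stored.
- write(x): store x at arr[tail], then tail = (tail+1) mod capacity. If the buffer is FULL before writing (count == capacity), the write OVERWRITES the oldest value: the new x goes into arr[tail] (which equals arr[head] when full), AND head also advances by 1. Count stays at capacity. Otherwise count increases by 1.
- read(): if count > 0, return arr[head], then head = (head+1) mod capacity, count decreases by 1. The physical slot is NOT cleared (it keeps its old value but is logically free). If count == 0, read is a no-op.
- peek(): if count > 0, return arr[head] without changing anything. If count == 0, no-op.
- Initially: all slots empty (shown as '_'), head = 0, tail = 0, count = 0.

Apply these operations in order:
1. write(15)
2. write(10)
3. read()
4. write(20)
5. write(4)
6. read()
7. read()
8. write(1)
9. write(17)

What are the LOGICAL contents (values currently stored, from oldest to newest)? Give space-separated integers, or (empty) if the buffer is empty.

Answer: 4 1 17

Derivation:
After op 1 (write(15)): arr=[15 _ _ _ _ _] head=0 tail=1 count=1
After op 2 (write(10)): arr=[15 10 _ _ _ _] head=0 tail=2 count=2
After op 3 (read()): arr=[15 10 _ _ _ _] head=1 tail=2 count=1
After op 4 (write(20)): arr=[15 10 20 _ _ _] head=1 tail=3 count=2
After op 5 (write(4)): arr=[15 10 20 4 _ _] head=1 tail=4 count=3
After op 6 (read()): arr=[15 10 20 4 _ _] head=2 tail=4 count=2
After op 7 (read()): arr=[15 10 20 4 _ _] head=3 tail=4 count=1
After op 8 (write(1)): arr=[15 10 20 4 1 _] head=3 tail=5 count=2
After op 9 (write(17)): arr=[15 10 20 4 1 17] head=3 tail=0 count=3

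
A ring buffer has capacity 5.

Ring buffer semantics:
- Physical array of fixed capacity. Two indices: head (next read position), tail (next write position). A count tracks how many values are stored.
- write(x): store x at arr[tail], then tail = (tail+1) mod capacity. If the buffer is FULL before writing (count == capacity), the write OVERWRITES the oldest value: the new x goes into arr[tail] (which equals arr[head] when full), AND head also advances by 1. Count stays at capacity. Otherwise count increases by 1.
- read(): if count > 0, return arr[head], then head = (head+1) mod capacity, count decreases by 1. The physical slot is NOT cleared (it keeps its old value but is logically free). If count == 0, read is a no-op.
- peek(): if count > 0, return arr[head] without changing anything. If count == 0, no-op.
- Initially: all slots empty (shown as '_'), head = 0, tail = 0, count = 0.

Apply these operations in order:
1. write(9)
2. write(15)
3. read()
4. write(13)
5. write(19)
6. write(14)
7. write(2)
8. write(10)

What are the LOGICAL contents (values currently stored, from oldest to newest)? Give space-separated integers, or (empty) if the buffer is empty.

Answer: 13 19 14 2 10

Derivation:
After op 1 (write(9)): arr=[9 _ _ _ _] head=0 tail=1 count=1
After op 2 (write(15)): arr=[9 15 _ _ _] head=0 tail=2 count=2
After op 3 (read()): arr=[9 15 _ _ _] head=1 tail=2 count=1
After op 4 (write(13)): arr=[9 15 13 _ _] head=1 tail=3 count=2
After op 5 (write(19)): arr=[9 15 13 19 _] head=1 tail=4 count=3
After op 6 (write(14)): arr=[9 15 13 19 14] head=1 tail=0 count=4
After op 7 (write(2)): arr=[2 15 13 19 14] head=1 tail=1 count=5
After op 8 (write(10)): arr=[2 10 13 19 14] head=2 tail=2 count=5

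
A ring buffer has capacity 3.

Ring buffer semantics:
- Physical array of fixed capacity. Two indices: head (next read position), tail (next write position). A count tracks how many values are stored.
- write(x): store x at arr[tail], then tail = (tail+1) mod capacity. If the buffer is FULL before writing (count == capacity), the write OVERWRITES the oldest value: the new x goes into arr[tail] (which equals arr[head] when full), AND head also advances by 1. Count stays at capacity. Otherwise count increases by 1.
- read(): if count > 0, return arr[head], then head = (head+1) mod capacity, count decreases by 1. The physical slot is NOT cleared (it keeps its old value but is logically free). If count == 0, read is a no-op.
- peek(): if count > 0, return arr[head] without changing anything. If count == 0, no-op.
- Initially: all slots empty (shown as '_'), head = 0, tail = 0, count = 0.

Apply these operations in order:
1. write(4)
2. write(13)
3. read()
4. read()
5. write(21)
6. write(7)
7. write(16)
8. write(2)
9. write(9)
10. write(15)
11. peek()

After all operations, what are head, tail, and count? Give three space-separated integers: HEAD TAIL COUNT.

After op 1 (write(4)): arr=[4 _ _] head=0 tail=1 count=1
After op 2 (write(13)): arr=[4 13 _] head=0 tail=2 count=2
After op 3 (read()): arr=[4 13 _] head=1 tail=2 count=1
After op 4 (read()): arr=[4 13 _] head=2 tail=2 count=0
After op 5 (write(21)): arr=[4 13 21] head=2 tail=0 count=1
After op 6 (write(7)): arr=[7 13 21] head=2 tail=1 count=2
After op 7 (write(16)): arr=[7 16 21] head=2 tail=2 count=3
After op 8 (write(2)): arr=[7 16 2] head=0 tail=0 count=3
After op 9 (write(9)): arr=[9 16 2] head=1 tail=1 count=3
After op 10 (write(15)): arr=[9 15 2] head=2 tail=2 count=3
After op 11 (peek()): arr=[9 15 2] head=2 tail=2 count=3

Answer: 2 2 3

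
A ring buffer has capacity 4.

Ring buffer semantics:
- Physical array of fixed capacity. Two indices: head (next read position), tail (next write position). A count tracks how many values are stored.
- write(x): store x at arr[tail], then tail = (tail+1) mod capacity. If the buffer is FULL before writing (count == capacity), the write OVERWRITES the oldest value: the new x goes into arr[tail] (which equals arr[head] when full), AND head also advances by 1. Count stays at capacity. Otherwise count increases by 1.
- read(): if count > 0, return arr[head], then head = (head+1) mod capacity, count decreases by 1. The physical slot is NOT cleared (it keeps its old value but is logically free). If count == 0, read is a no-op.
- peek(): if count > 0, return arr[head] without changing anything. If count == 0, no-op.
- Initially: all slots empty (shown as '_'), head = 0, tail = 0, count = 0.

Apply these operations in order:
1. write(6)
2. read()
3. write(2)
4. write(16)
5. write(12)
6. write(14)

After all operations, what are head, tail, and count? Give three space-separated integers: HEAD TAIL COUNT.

Answer: 1 1 4

Derivation:
After op 1 (write(6)): arr=[6 _ _ _] head=0 tail=1 count=1
After op 2 (read()): arr=[6 _ _ _] head=1 tail=1 count=0
After op 3 (write(2)): arr=[6 2 _ _] head=1 tail=2 count=1
After op 4 (write(16)): arr=[6 2 16 _] head=1 tail=3 count=2
After op 5 (write(12)): arr=[6 2 16 12] head=1 tail=0 count=3
After op 6 (write(14)): arr=[14 2 16 12] head=1 tail=1 count=4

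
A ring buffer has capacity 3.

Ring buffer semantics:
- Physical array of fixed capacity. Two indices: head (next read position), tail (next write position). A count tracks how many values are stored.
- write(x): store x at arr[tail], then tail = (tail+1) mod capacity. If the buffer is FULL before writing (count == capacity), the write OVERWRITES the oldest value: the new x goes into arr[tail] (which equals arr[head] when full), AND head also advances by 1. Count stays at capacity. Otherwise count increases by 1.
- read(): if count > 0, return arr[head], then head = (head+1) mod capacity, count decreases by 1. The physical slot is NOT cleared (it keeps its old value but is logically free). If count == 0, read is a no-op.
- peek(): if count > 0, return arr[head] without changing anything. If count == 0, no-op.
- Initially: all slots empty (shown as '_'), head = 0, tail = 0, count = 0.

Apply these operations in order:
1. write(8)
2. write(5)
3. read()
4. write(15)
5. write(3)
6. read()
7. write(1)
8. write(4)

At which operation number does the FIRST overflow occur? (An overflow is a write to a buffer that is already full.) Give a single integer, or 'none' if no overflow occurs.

Answer: 8

Derivation:
After op 1 (write(8)): arr=[8 _ _] head=0 tail=1 count=1
After op 2 (write(5)): arr=[8 5 _] head=0 tail=2 count=2
After op 3 (read()): arr=[8 5 _] head=1 tail=2 count=1
After op 4 (write(15)): arr=[8 5 15] head=1 tail=0 count=2
After op 5 (write(3)): arr=[3 5 15] head=1 tail=1 count=3
After op 6 (read()): arr=[3 5 15] head=2 tail=1 count=2
After op 7 (write(1)): arr=[3 1 15] head=2 tail=2 count=3
After op 8 (write(4)): arr=[3 1 4] head=0 tail=0 count=3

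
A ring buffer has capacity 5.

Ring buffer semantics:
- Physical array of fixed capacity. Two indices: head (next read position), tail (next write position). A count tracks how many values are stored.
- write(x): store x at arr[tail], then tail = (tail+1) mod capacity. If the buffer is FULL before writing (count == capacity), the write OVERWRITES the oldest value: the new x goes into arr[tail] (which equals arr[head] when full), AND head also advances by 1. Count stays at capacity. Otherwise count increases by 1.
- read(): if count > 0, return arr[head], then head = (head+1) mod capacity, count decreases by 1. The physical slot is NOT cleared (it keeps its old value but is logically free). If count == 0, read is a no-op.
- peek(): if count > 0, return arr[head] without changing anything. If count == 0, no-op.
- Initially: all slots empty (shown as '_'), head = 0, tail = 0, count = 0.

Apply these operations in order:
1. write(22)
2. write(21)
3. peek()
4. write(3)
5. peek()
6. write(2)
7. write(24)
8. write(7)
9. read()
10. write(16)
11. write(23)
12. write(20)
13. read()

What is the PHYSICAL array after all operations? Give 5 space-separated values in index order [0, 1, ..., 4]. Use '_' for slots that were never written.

After op 1 (write(22)): arr=[22 _ _ _ _] head=0 tail=1 count=1
After op 2 (write(21)): arr=[22 21 _ _ _] head=0 tail=2 count=2
After op 3 (peek()): arr=[22 21 _ _ _] head=0 tail=2 count=2
After op 4 (write(3)): arr=[22 21 3 _ _] head=0 tail=3 count=3
After op 5 (peek()): arr=[22 21 3 _ _] head=0 tail=3 count=3
After op 6 (write(2)): arr=[22 21 3 2 _] head=0 tail=4 count=4
After op 7 (write(24)): arr=[22 21 3 2 24] head=0 tail=0 count=5
After op 8 (write(7)): arr=[7 21 3 2 24] head=1 tail=1 count=5
After op 9 (read()): arr=[7 21 3 2 24] head=2 tail=1 count=4
After op 10 (write(16)): arr=[7 16 3 2 24] head=2 tail=2 count=5
After op 11 (write(23)): arr=[7 16 23 2 24] head=3 tail=3 count=5
After op 12 (write(20)): arr=[7 16 23 20 24] head=4 tail=4 count=5
After op 13 (read()): arr=[7 16 23 20 24] head=0 tail=4 count=4

Answer: 7 16 23 20 24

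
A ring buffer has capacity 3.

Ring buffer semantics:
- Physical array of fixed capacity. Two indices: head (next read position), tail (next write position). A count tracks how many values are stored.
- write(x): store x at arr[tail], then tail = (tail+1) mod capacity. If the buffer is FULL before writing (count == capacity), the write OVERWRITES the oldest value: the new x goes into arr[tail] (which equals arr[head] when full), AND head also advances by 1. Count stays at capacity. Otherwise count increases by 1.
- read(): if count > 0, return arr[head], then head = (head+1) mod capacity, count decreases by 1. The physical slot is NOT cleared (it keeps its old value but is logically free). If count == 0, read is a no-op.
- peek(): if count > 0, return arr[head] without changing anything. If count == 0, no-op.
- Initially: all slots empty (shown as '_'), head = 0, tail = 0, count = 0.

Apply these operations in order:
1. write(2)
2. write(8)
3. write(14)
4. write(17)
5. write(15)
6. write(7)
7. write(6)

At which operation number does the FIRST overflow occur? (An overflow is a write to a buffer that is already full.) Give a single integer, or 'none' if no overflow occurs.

Answer: 4

Derivation:
After op 1 (write(2)): arr=[2 _ _] head=0 tail=1 count=1
After op 2 (write(8)): arr=[2 8 _] head=0 tail=2 count=2
After op 3 (write(14)): arr=[2 8 14] head=0 tail=0 count=3
After op 4 (write(17)): arr=[17 8 14] head=1 tail=1 count=3
After op 5 (write(15)): arr=[17 15 14] head=2 tail=2 count=3
After op 6 (write(7)): arr=[17 15 7] head=0 tail=0 count=3
After op 7 (write(6)): arr=[6 15 7] head=1 tail=1 count=3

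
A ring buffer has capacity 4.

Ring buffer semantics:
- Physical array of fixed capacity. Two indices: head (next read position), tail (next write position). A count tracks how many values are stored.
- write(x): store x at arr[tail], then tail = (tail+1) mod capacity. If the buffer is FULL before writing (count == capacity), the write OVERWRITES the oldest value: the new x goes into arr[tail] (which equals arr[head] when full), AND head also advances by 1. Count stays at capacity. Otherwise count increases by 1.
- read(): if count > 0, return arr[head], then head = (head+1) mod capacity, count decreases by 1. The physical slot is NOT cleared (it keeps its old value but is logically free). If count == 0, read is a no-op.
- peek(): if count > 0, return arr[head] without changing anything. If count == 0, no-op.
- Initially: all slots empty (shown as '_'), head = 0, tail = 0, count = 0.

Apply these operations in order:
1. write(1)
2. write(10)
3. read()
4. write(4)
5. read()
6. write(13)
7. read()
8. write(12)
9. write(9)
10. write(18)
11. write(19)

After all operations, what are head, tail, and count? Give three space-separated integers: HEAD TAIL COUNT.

Answer: 0 0 4

Derivation:
After op 1 (write(1)): arr=[1 _ _ _] head=0 tail=1 count=1
After op 2 (write(10)): arr=[1 10 _ _] head=0 tail=2 count=2
After op 3 (read()): arr=[1 10 _ _] head=1 tail=2 count=1
After op 4 (write(4)): arr=[1 10 4 _] head=1 tail=3 count=2
After op 5 (read()): arr=[1 10 4 _] head=2 tail=3 count=1
After op 6 (write(13)): arr=[1 10 4 13] head=2 tail=0 count=2
After op 7 (read()): arr=[1 10 4 13] head=3 tail=0 count=1
After op 8 (write(12)): arr=[12 10 4 13] head=3 tail=1 count=2
After op 9 (write(9)): arr=[12 9 4 13] head=3 tail=2 count=3
After op 10 (write(18)): arr=[12 9 18 13] head=3 tail=3 count=4
After op 11 (write(19)): arr=[12 9 18 19] head=0 tail=0 count=4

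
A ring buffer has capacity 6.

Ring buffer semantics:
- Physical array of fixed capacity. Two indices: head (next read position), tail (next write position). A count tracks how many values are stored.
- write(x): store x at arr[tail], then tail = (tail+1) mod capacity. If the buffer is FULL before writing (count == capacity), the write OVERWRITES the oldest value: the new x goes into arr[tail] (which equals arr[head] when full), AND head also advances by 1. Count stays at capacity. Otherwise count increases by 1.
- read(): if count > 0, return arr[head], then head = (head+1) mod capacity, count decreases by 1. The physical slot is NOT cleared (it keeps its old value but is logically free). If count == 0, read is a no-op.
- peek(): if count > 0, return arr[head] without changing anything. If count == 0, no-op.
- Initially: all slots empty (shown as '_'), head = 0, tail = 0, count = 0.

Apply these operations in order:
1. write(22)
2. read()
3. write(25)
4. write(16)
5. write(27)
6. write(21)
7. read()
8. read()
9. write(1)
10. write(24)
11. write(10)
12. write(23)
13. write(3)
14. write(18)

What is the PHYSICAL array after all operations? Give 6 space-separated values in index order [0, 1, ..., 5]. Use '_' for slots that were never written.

After op 1 (write(22)): arr=[22 _ _ _ _ _] head=0 tail=1 count=1
After op 2 (read()): arr=[22 _ _ _ _ _] head=1 tail=1 count=0
After op 3 (write(25)): arr=[22 25 _ _ _ _] head=1 tail=2 count=1
After op 4 (write(16)): arr=[22 25 16 _ _ _] head=1 tail=3 count=2
After op 5 (write(27)): arr=[22 25 16 27 _ _] head=1 tail=4 count=3
After op 6 (write(21)): arr=[22 25 16 27 21 _] head=1 tail=5 count=4
After op 7 (read()): arr=[22 25 16 27 21 _] head=2 tail=5 count=3
After op 8 (read()): arr=[22 25 16 27 21 _] head=3 tail=5 count=2
After op 9 (write(1)): arr=[22 25 16 27 21 1] head=3 tail=0 count=3
After op 10 (write(24)): arr=[24 25 16 27 21 1] head=3 tail=1 count=4
After op 11 (write(10)): arr=[24 10 16 27 21 1] head=3 tail=2 count=5
After op 12 (write(23)): arr=[24 10 23 27 21 1] head=3 tail=3 count=6
After op 13 (write(3)): arr=[24 10 23 3 21 1] head=4 tail=4 count=6
After op 14 (write(18)): arr=[24 10 23 3 18 1] head=5 tail=5 count=6

Answer: 24 10 23 3 18 1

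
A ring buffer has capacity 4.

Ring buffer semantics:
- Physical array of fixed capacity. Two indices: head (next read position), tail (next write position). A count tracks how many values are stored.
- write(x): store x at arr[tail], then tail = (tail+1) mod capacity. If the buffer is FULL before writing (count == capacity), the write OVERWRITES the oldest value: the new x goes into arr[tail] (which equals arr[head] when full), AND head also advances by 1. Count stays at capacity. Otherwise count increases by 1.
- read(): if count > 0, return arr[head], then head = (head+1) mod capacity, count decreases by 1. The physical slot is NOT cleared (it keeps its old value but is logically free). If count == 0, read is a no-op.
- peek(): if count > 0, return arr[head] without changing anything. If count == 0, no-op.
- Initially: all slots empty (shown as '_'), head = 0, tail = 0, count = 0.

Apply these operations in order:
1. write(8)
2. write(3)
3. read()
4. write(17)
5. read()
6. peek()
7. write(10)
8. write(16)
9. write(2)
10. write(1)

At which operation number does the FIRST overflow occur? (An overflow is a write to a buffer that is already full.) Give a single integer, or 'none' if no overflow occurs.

After op 1 (write(8)): arr=[8 _ _ _] head=0 tail=1 count=1
After op 2 (write(3)): arr=[8 3 _ _] head=0 tail=2 count=2
After op 3 (read()): arr=[8 3 _ _] head=1 tail=2 count=1
After op 4 (write(17)): arr=[8 3 17 _] head=1 tail=3 count=2
After op 5 (read()): arr=[8 3 17 _] head=2 tail=3 count=1
After op 6 (peek()): arr=[8 3 17 _] head=2 tail=3 count=1
After op 7 (write(10)): arr=[8 3 17 10] head=2 tail=0 count=2
After op 8 (write(16)): arr=[16 3 17 10] head=2 tail=1 count=3
After op 9 (write(2)): arr=[16 2 17 10] head=2 tail=2 count=4
After op 10 (write(1)): arr=[16 2 1 10] head=3 tail=3 count=4

Answer: 10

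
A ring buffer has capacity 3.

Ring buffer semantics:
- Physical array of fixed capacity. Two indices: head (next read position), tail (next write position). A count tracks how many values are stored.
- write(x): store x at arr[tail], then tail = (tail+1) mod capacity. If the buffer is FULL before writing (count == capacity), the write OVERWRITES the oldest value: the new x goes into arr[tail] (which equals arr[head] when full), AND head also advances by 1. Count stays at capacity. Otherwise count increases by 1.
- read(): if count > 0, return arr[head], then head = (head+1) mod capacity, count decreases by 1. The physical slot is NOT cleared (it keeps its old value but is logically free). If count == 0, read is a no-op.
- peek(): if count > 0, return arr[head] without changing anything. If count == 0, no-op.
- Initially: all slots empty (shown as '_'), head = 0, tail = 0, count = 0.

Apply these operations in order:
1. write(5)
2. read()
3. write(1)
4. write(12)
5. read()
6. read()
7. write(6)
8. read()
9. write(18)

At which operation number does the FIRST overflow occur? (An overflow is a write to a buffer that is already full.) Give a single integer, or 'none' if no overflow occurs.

Answer: none

Derivation:
After op 1 (write(5)): arr=[5 _ _] head=0 tail=1 count=1
After op 2 (read()): arr=[5 _ _] head=1 tail=1 count=0
After op 3 (write(1)): arr=[5 1 _] head=1 tail=2 count=1
After op 4 (write(12)): arr=[5 1 12] head=1 tail=0 count=2
After op 5 (read()): arr=[5 1 12] head=2 tail=0 count=1
After op 6 (read()): arr=[5 1 12] head=0 tail=0 count=0
After op 7 (write(6)): arr=[6 1 12] head=0 tail=1 count=1
After op 8 (read()): arr=[6 1 12] head=1 tail=1 count=0
After op 9 (write(18)): arr=[6 18 12] head=1 tail=2 count=1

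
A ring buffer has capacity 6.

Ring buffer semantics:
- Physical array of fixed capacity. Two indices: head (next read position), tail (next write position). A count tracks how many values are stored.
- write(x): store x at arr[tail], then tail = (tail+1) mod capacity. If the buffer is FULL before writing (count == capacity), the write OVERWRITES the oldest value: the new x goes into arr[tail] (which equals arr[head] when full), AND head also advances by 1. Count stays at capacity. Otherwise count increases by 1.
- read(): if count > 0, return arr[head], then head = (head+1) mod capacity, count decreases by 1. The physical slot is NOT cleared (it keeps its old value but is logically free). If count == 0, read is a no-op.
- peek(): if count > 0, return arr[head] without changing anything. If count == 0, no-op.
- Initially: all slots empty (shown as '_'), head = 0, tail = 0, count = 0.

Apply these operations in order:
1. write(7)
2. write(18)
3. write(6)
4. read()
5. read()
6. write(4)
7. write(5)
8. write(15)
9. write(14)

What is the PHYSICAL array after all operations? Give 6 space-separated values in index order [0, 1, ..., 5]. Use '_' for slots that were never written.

After op 1 (write(7)): arr=[7 _ _ _ _ _] head=0 tail=1 count=1
After op 2 (write(18)): arr=[7 18 _ _ _ _] head=0 tail=2 count=2
After op 3 (write(6)): arr=[7 18 6 _ _ _] head=0 tail=3 count=3
After op 4 (read()): arr=[7 18 6 _ _ _] head=1 tail=3 count=2
After op 5 (read()): arr=[7 18 6 _ _ _] head=2 tail=3 count=1
After op 6 (write(4)): arr=[7 18 6 4 _ _] head=2 tail=4 count=2
After op 7 (write(5)): arr=[7 18 6 4 5 _] head=2 tail=5 count=3
After op 8 (write(15)): arr=[7 18 6 4 5 15] head=2 tail=0 count=4
After op 9 (write(14)): arr=[14 18 6 4 5 15] head=2 tail=1 count=5

Answer: 14 18 6 4 5 15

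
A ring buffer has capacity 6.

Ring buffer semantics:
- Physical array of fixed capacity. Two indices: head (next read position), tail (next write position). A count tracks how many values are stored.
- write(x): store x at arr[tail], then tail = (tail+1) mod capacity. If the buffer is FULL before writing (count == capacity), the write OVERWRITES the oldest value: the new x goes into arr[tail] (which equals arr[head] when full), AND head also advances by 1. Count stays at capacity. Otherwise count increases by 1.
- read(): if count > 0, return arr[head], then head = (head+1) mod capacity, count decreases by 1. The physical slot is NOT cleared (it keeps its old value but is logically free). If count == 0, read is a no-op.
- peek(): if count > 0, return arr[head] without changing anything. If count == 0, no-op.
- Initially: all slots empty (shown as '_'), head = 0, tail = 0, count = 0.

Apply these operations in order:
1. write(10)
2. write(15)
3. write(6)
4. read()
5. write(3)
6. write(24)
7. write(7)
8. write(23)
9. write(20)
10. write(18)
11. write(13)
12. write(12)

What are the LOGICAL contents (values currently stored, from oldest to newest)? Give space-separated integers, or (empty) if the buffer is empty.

Answer: 7 23 20 18 13 12

Derivation:
After op 1 (write(10)): arr=[10 _ _ _ _ _] head=0 tail=1 count=1
After op 2 (write(15)): arr=[10 15 _ _ _ _] head=0 tail=2 count=2
After op 3 (write(6)): arr=[10 15 6 _ _ _] head=0 tail=3 count=3
After op 4 (read()): arr=[10 15 6 _ _ _] head=1 tail=3 count=2
After op 5 (write(3)): arr=[10 15 6 3 _ _] head=1 tail=4 count=3
After op 6 (write(24)): arr=[10 15 6 3 24 _] head=1 tail=5 count=4
After op 7 (write(7)): arr=[10 15 6 3 24 7] head=1 tail=0 count=5
After op 8 (write(23)): arr=[23 15 6 3 24 7] head=1 tail=1 count=6
After op 9 (write(20)): arr=[23 20 6 3 24 7] head=2 tail=2 count=6
After op 10 (write(18)): arr=[23 20 18 3 24 7] head=3 tail=3 count=6
After op 11 (write(13)): arr=[23 20 18 13 24 7] head=4 tail=4 count=6
After op 12 (write(12)): arr=[23 20 18 13 12 7] head=5 tail=5 count=6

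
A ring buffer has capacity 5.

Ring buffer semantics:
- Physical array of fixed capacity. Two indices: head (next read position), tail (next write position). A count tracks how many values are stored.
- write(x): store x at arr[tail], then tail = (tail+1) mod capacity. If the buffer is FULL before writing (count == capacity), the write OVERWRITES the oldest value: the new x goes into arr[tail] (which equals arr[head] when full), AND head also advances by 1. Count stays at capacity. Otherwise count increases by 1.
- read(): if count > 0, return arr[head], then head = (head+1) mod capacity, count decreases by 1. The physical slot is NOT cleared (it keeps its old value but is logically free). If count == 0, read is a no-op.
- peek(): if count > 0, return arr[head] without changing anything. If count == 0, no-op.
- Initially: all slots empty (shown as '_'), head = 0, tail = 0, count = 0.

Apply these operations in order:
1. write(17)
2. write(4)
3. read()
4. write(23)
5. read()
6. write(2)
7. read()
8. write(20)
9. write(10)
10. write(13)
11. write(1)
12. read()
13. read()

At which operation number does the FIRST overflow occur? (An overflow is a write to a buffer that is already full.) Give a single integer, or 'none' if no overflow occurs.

Answer: none

Derivation:
After op 1 (write(17)): arr=[17 _ _ _ _] head=0 tail=1 count=1
After op 2 (write(4)): arr=[17 4 _ _ _] head=0 tail=2 count=2
After op 3 (read()): arr=[17 4 _ _ _] head=1 tail=2 count=1
After op 4 (write(23)): arr=[17 4 23 _ _] head=1 tail=3 count=2
After op 5 (read()): arr=[17 4 23 _ _] head=2 tail=3 count=1
After op 6 (write(2)): arr=[17 4 23 2 _] head=2 tail=4 count=2
After op 7 (read()): arr=[17 4 23 2 _] head=3 tail=4 count=1
After op 8 (write(20)): arr=[17 4 23 2 20] head=3 tail=0 count=2
After op 9 (write(10)): arr=[10 4 23 2 20] head=3 tail=1 count=3
After op 10 (write(13)): arr=[10 13 23 2 20] head=3 tail=2 count=4
After op 11 (write(1)): arr=[10 13 1 2 20] head=3 tail=3 count=5
After op 12 (read()): arr=[10 13 1 2 20] head=4 tail=3 count=4
After op 13 (read()): arr=[10 13 1 2 20] head=0 tail=3 count=3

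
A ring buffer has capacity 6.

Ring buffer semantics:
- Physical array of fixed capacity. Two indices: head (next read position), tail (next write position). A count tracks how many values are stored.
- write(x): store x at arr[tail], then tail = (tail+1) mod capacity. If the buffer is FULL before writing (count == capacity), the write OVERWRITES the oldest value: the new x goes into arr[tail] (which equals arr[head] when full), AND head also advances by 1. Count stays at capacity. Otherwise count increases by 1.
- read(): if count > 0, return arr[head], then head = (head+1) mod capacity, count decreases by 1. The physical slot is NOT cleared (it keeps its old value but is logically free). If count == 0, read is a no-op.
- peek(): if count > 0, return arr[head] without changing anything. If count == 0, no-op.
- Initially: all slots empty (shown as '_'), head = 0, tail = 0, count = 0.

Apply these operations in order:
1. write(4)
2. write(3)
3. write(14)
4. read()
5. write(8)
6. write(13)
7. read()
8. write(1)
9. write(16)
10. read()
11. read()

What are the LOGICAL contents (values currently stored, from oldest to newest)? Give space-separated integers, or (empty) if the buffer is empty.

After op 1 (write(4)): arr=[4 _ _ _ _ _] head=0 tail=1 count=1
After op 2 (write(3)): arr=[4 3 _ _ _ _] head=0 tail=2 count=2
After op 3 (write(14)): arr=[4 3 14 _ _ _] head=0 tail=3 count=3
After op 4 (read()): arr=[4 3 14 _ _ _] head=1 tail=3 count=2
After op 5 (write(8)): arr=[4 3 14 8 _ _] head=1 tail=4 count=3
After op 6 (write(13)): arr=[4 3 14 8 13 _] head=1 tail=5 count=4
After op 7 (read()): arr=[4 3 14 8 13 _] head=2 tail=5 count=3
After op 8 (write(1)): arr=[4 3 14 8 13 1] head=2 tail=0 count=4
After op 9 (write(16)): arr=[16 3 14 8 13 1] head=2 tail=1 count=5
After op 10 (read()): arr=[16 3 14 8 13 1] head=3 tail=1 count=4
After op 11 (read()): arr=[16 3 14 8 13 1] head=4 tail=1 count=3

Answer: 13 1 16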